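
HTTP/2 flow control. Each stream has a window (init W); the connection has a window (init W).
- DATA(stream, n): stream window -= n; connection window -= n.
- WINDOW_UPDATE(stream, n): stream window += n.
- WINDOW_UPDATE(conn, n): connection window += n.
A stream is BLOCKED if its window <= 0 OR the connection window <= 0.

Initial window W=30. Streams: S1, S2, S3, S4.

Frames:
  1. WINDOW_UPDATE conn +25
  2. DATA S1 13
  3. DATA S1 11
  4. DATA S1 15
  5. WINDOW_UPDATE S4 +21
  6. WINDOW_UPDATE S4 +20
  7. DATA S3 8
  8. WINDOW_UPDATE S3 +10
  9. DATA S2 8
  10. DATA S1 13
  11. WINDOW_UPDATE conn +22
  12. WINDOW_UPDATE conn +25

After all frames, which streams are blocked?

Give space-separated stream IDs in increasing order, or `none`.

Op 1: conn=55 S1=30 S2=30 S3=30 S4=30 blocked=[]
Op 2: conn=42 S1=17 S2=30 S3=30 S4=30 blocked=[]
Op 3: conn=31 S1=6 S2=30 S3=30 S4=30 blocked=[]
Op 4: conn=16 S1=-9 S2=30 S3=30 S4=30 blocked=[1]
Op 5: conn=16 S1=-9 S2=30 S3=30 S4=51 blocked=[1]
Op 6: conn=16 S1=-9 S2=30 S3=30 S4=71 blocked=[1]
Op 7: conn=8 S1=-9 S2=30 S3=22 S4=71 blocked=[1]
Op 8: conn=8 S1=-9 S2=30 S3=32 S4=71 blocked=[1]
Op 9: conn=0 S1=-9 S2=22 S3=32 S4=71 blocked=[1, 2, 3, 4]
Op 10: conn=-13 S1=-22 S2=22 S3=32 S4=71 blocked=[1, 2, 3, 4]
Op 11: conn=9 S1=-22 S2=22 S3=32 S4=71 blocked=[1]
Op 12: conn=34 S1=-22 S2=22 S3=32 S4=71 blocked=[1]

Answer: S1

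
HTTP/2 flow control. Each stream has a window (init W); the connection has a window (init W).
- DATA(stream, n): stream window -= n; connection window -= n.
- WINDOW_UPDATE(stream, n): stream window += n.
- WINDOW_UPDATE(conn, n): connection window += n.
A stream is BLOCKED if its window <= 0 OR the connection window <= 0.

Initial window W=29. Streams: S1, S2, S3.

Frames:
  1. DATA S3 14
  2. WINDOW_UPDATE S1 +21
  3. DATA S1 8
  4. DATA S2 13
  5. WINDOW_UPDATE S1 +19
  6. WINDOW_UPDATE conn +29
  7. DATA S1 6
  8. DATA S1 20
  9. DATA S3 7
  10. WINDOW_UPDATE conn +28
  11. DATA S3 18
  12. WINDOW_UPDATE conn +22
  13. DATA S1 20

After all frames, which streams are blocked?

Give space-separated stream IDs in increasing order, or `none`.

Answer: S3

Derivation:
Op 1: conn=15 S1=29 S2=29 S3=15 blocked=[]
Op 2: conn=15 S1=50 S2=29 S3=15 blocked=[]
Op 3: conn=7 S1=42 S2=29 S3=15 blocked=[]
Op 4: conn=-6 S1=42 S2=16 S3=15 blocked=[1, 2, 3]
Op 5: conn=-6 S1=61 S2=16 S3=15 blocked=[1, 2, 3]
Op 6: conn=23 S1=61 S2=16 S3=15 blocked=[]
Op 7: conn=17 S1=55 S2=16 S3=15 blocked=[]
Op 8: conn=-3 S1=35 S2=16 S3=15 blocked=[1, 2, 3]
Op 9: conn=-10 S1=35 S2=16 S3=8 blocked=[1, 2, 3]
Op 10: conn=18 S1=35 S2=16 S3=8 blocked=[]
Op 11: conn=0 S1=35 S2=16 S3=-10 blocked=[1, 2, 3]
Op 12: conn=22 S1=35 S2=16 S3=-10 blocked=[3]
Op 13: conn=2 S1=15 S2=16 S3=-10 blocked=[3]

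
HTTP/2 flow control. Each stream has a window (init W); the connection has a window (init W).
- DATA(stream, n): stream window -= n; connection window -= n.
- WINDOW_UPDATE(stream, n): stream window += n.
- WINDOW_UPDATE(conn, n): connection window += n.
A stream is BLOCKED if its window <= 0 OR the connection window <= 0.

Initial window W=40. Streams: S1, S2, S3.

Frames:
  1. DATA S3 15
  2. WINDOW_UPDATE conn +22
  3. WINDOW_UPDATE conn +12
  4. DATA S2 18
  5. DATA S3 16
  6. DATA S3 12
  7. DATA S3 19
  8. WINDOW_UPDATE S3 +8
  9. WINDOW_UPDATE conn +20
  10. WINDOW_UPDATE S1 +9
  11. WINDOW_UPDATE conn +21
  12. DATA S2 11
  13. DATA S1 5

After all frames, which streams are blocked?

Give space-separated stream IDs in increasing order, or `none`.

Op 1: conn=25 S1=40 S2=40 S3=25 blocked=[]
Op 2: conn=47 S1=40 S2=40 S3=25 blocked=[]
Op 3: conn=59 S1=40 S2=40 S3=25 blocked=[]
Op 4: conn=41 S1=40 S2=22 S3=25 blocked=[]
Op 5: conn=25 S1=40 S2=22 S3=9 blocked=[]
Op 6: conn=13 S1=40 S2=22 S3=-3 blocked=[3]
Op 7: conn=-6 S1=40 S2=22 S3=-22 blocked=[1, 2, 3]
Op 8: conn=-6 S1=40 S2=22 S3=-14 blocked=[1, 2, 3]
Op 9: conn=14 S1=40 S2=22 S3=-14 blocked=[3]
Op 10: conn=14 S1=49 S2=22 S3=-14 blocked=[3]
Op 11: conn=35 S1=49 S2=22 S3=-14 blocked=[3]
Op 12: conn=24 S1=49 S2=11 S3=-14 blocked=[3]
Op 13: conn=19 S1=44 S2=11 S3=-14 blocked=[3]

Answer: S3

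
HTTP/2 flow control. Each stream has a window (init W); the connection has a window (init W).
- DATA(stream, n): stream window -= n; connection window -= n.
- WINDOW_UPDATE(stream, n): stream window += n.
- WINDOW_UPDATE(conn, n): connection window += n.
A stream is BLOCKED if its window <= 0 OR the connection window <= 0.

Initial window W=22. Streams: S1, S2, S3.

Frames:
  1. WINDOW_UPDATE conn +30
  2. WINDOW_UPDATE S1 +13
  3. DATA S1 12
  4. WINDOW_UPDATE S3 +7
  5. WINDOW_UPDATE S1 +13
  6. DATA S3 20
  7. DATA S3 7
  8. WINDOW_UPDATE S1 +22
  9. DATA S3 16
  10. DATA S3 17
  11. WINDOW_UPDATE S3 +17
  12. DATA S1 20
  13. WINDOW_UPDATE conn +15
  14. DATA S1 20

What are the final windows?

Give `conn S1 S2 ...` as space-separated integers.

Op 1: conn=52 S1=22 S2=22 S3=22 blocked=[]
Op 2: conn=52 S1=35 S2=22 S3=22 blocked=[]
Op 3: conn=40 S1=23 S2=22 S3=22 blocked=[]
Op 4: conn=40 S1=23 S2=22 S3=29 blocked=[]
Op 5: conn=40 S1=36 S2=22 S3=29 blocked=[]
Op 6: conn=20 S1=36 S2=22 S3=9 blocked=[]
Op 7: conn=13 S1=36 S2=22 S3=2 blocked=[]
Op 8: conn=13 S1=58 S2=22 S3=2 blocked=[]
Op 9: conn=-3 S1=58 S2=22 S3=-14 blocked=[1, 2, 3]
Op 10: conn=-20 S1=58 S2=22 S3=-31 blocked=[1, 2, 3]
Op 11: conn=-20 S1=58 S2=22 S3=-14 blocked=[1, 2, 3]
Op 12: conn=-40 S1=38 S2=22 S3=-14 blocked=[1, 2, 3]
Op 13: conn=-25 S1=38 S2=22 S3=-14 blocked=[1, 2, 3]
Op 14: conn=-45 S1=18 S2=22 S3=-14 blocked=[1, 2, 3]

Answer: -45 18 22 -14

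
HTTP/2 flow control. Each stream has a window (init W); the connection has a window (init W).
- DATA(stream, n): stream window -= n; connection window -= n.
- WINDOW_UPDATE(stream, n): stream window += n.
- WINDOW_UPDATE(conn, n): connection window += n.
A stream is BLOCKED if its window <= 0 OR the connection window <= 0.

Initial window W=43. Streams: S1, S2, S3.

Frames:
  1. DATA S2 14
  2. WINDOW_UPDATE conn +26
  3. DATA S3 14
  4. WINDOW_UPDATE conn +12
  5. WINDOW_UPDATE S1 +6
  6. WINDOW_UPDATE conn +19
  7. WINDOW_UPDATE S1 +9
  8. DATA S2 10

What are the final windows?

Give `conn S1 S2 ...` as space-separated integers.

Answer: 62 58 19 29

Derivation:
Op 1: conn=29 S1=43 S2=29 S3=43 blocked=[]
Op 2: conn=55 S1=43 S2=29 S3=43 blocked=[]
Op 3: conn=41 S1=43 S2=29 S3=29 blocked=[]
Op 4: conn=53 S1=43 S2=29 S3=29 blocked=[]
Op 5: conn=53 S1=49 S2=29 S3=29 blocked=[]
Op 6: conn=72 S1=49 S2=29 S3=29 blocked=[]
Op 7: conn=72 S1=58 S2=29 S3=29 blocked=[]
Op 8: conn=62 S1=58 S2=19 S3=29 blocked=[]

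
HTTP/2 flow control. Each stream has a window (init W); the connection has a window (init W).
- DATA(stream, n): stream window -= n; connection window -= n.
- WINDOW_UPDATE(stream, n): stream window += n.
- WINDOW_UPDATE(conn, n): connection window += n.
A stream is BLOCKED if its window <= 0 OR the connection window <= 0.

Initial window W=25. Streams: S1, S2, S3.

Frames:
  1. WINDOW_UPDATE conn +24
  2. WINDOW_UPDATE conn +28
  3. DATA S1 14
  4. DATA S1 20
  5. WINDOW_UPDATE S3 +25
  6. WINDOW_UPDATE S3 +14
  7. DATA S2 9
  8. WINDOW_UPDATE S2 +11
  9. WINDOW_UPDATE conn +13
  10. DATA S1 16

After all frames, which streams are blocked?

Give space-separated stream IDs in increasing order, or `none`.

Answer: S1

Derivation:
Op 1: conn=49 S1=25 S2=25 S3=25 blocked=[]
Op 2: conn=77 S1=25 S2=25 S3=25 blocked=[]
Op 3: conn=63 S1=11 S2=25 S3=25 blocked=[]
Op 4: conn=43 S1=-9 S2=25 S3=25 blocked=[1]
Op 5: conn=43 S1=-9 S2=25 S3=50 blocked=[1]
Op 6: conn=43 S1=-9 S2=25 S3=64 blocked=[1]
Op 7: conn=34 S1=-9 S2=16 S3=64 blocked=[1]
Op 8: conn=34 S1=-9 S2=27 S3=64 blocked=[1]
Op 9: conn=47 S1=-9 S2=27 S3=64 blocked=[1]
Op 10: conn=31 S1=-25 S2=27 S3=64 blocked=[1]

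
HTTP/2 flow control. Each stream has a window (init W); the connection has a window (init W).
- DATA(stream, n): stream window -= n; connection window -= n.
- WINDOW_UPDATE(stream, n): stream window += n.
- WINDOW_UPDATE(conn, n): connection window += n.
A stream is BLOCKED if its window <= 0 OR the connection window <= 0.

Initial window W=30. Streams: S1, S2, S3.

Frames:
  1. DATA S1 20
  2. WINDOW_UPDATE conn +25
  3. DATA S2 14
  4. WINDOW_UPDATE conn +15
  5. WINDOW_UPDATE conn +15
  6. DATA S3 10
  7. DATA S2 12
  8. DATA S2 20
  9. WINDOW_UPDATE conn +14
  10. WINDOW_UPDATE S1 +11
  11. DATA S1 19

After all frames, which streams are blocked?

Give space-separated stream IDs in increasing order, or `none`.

Op 1: conn=10 S1=10 S2=30 S3=30 blocked=[]
Op 2: conn=35 S1=10 S2=30 S3=30 blocked=[]
Op 3: conn=21 S1=10 S2=16 S3=30 blocked=[]
Op 4: conn=36 S1=10 S2=16 S3=30 blocked=[]
Op 5: conn=51 S1=10 S2=16 S3=30 blocked=[]
Op 6: conn=41 S1=10 S2=16 S3=20 blocked=[]
Op 7: conn=29 S1=10 S2=4 S3=20 blocked=[]
Op 8: conn=9 S1=10 S2=-16 S3=20 blocked=[2]
Op 9: conn=23 S1=10 S2=-16 S3=20 blocked=[2]
Op 10: conn=23 S1=21 S2=-16 S3=20 blocked=[2]
Op 11: conn=4 S1=2 S2=-16 S3=20 blocked=[2]

Answer: S2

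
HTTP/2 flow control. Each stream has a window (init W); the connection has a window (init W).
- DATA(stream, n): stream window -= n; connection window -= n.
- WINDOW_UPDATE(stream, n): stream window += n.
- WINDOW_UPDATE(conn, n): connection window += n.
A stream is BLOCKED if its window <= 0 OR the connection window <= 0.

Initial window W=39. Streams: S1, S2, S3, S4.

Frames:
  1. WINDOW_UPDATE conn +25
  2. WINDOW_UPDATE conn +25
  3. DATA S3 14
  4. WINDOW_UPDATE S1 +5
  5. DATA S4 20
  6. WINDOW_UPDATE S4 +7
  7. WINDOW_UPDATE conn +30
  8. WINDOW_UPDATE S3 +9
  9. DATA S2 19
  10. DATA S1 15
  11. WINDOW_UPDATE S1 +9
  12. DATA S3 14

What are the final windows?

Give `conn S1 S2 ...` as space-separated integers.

Op 1: conn=64 S1=39 S2=39 S3=39 S4=39 blocked=[]
Op 2: conn=89 S1=39 S2=39 S3=39 S4=39 blocked=[]
Op 3: conn=75 S1=39 S2=39 S3=25 S4=39 blocked=[]
Op 4: conn=75 S1=44 S2=39 S3=25 S4=39 blocked=[]
Op 5: conn=55 S1=44 S2=39 S3=25 S4=19 blocked=[]
Op 6: conn=55 S1=44 S2=39 S3=25 S4=26 blocked=[]
Op 7: conn=85 S1=44 S2=39 S3=25 S4=26 blocked=[]
Op 8: conn=85 S1=44 S2=39 S3=34 S4=26 blocked=[]
Op 9: conn=66 S1=44 S2=20 S3=34 S4=26 blocked=[]
Op 10: conn=51 S1=29 S2=20 S3=34 S4=26 blocked=[]
Op 11: conn=51 S1=38 S2=20 S3=34 S4=26 blocked=[]
Op 12: conn=37 S1=38 S2=20 S3=20 S4=26 blocked=[]

Answer: 37 38 20 20 26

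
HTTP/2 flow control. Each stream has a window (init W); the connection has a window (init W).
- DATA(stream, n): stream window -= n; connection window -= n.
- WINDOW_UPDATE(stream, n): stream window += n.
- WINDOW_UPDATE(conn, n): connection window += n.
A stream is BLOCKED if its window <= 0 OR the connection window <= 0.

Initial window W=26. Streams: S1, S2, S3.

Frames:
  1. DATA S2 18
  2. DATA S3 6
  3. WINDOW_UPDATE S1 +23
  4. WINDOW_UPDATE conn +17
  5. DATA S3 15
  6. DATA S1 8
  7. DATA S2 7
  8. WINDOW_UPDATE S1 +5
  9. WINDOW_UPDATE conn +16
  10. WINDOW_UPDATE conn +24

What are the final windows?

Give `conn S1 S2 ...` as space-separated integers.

Op 1: conn=8 S1=26 S2=8 S3=26 blocked=[]
Op 2: conn=2 S1=26 S2=8 S3=20 blocked=[]
Op 3: conn=2 S1=49 S2=8 S3=20 blocked=[]
Op 4: conn=19 S1=49 S2=8 S3=20 blocked=[]
Op 5: conn=4 S1=49 S2=8 S3=5 blocked=[]
Op 6: conn=-4 S1=41 S2=8 S3=5 blocked=[1, 2, 3]
Op 7: conn=-11 S1=41 S2=1 S3=5 blocked=[1, 2, 3]
Op 8: conn=-11 S1=46 S2=1 S3=5 blocked=[1, 2, 3]
Op 9: conn=5 S1=46 S2=1 S3=5 blocked=[]
Op 10: conn=29 S1=46 S2=1 S3=5 blocked=[]

Answer: 29 46 1 5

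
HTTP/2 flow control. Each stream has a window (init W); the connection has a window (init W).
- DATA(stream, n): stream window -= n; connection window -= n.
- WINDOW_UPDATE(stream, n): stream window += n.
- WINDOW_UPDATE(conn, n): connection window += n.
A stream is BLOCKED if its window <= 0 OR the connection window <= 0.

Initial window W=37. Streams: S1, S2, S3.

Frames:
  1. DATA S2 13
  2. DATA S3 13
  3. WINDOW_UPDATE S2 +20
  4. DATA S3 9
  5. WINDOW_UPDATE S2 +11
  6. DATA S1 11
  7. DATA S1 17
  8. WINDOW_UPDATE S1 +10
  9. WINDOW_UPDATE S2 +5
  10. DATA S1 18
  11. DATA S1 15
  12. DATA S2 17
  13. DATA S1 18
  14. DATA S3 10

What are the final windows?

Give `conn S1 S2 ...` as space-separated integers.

Answer: -104 -32 43 5

Derivation:
Op 1: conn=24 S1=37 S2=24 S3=37 blocked=[]
Op 2: conn=11 S1=37 S2=24 S3=24 blocked=[]
Op 3: conn=11 S1=37 S2=44 S3=24 blocked=[]
Op 4: conn=2 S1=37 S2=44 S3=15 blocked=[]
Op 5: conn=2 S1=37 S2=55 S3=15 blocked=[]
Op 6: conn=-9 S1=26 S2=55 S3=15 blocked=[1, 2, 3]
Op 7: conn=-26 S1=9 S2=55 S3=15 blocked=[1, 2, 3]
Op 8: conn=-26 S1=19 S2=55 S3=15 blocked=[1, 2, 3]
Op 9: conn=-26 S1=19 S2=60 S3=15 blocked=[1, 2, 3]
Op 10: conn=-44 S1=1 S2=60 S3=15 blocked=[1, 2, 3]
Op 11: conn=-59 S1=-14 S2=60 S3=15 blocked=[1, 2, 3]
Op 12: conn=-76 S1=-14 S2=43 S3=15 blocked=[1, 2, 3]
Op 13: conn=-94 S1=-32 S2=43 S3=15 blocked=[1, 2, 3]
Op 14: conn=-104 S1=-32 S2=43 S3=5 blocked=[1, 2, 3]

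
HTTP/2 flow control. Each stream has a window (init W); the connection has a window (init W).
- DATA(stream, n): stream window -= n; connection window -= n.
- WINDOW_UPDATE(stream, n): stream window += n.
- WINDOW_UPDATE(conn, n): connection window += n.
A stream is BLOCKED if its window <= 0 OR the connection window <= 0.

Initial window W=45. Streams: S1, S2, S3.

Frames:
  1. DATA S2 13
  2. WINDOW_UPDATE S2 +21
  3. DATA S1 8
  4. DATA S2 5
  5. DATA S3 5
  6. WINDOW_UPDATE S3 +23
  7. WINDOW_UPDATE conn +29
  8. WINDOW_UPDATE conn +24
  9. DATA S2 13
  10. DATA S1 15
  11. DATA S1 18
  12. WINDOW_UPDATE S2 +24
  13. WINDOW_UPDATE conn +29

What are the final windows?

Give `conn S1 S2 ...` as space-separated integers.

Answer: 50 4 59 63

Derivation:
Op 1: conn=32 S1=45 S2=32 S3=45 blocked=[]
Op 2: conn=32 S1=45 S2=53 S3=45 blocked=[]
Op 3: conn=24 S1=37 S2=53 S3=45 blocked=[]
Op 4: conn=19 S1=37 S2=48 S3=45 blocked=[]
Op 5: conn=14 S1=37 S2=48 S3=40 blocked=[]
Op 6: conn=14 S1=37 S2=48 S3=63 blocked=[]
Op 7: conn=43 S1=37 S2=48 S3=63 blocked=[]
Op 8: conn=67 S1=37 S2=48 S3=63 blocked=[]
Op 9: conn=54 S1=37 S2=35 S3=63 blocked=[]
Op 10: conn=39 S1=22 S2=35 S3=63 blocked=[]
Op 11: conn=21 S1=4 S2=35 S3=63 blocked=[]
Op 12: conn=21 S1=4 S2=59 S3=63 blocked=[]
Op 13: conn=50 S1=4 S2=59 S3=63 blocked=[]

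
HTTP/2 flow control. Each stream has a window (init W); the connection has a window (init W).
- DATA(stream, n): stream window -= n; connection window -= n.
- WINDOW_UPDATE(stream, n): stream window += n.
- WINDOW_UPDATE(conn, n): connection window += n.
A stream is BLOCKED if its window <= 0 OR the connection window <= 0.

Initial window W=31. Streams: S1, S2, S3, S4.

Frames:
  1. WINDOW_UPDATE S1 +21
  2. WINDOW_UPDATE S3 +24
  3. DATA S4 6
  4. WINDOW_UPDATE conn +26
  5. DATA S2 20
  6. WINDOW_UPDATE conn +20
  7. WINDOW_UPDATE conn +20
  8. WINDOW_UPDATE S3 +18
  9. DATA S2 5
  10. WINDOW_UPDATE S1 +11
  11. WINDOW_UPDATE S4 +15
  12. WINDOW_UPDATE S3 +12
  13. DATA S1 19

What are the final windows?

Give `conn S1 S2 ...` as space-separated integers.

Op 1: conn=31 S1=52 S2=31 S3=31 S4=31 blocked=[]
Op 2: conn=31 S1=52 S2=31 S3=55 S4=31 blocked=[]
Op 3: conn=25 S1=52 S2=31 S3=55 S4=25 blocked=[]
Op 4: conn=51 S1=52 S2=31 S3=55 S4=25 blocked=[]
Op 5: conn=31 S1=52 S2=11 S3=55 S4=25 blocked=[]
Op 6: conn=51 S1=52 S2=11 S3=55 S4=25 blocked=[]
Op 7: conn=71 S1=52 S2=11 S3=55 S4=25 blocked=[]
Op 8: conn=71 S1=52 S2=11 S3=73 S4=25 blocked=[]
Op 9: conn=66 S1=52 S2=6 S3=73 S4=25 blocked=[]
Op 10: conn=66 S1=63 S2=6 S3=73 S4=25 blocked=[]
Op 11: conn=66 S1=63 S2=6 S3=73 S4=40 blocked=[]
Op 12: conn=66 S1=63 S2=6 S3=85 S4=40 blocked=[]
Op 13: conn=47 S1=44 S2=6 S3=85 S4=40 blocked=[]

Answer: 47 44 6 85 40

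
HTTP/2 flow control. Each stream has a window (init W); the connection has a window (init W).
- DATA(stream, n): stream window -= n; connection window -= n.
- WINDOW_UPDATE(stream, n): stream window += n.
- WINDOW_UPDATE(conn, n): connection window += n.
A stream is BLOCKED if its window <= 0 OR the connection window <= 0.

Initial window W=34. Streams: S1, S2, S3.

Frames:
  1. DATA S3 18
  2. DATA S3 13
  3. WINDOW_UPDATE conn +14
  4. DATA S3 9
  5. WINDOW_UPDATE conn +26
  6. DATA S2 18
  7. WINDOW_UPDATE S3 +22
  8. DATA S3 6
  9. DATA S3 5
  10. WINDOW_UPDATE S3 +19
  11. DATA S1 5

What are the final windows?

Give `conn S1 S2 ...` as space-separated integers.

Answer: 0 29 16 24

Derivation:
Op 1: conn=16 S1=34 S2=34 S3=16 blocked=[]
Op 2: conn=3 S1=34 S2=34 S3=3 blocked=[]
Op 3: conn=17 S1=34 S2=34 S3=3 blocked=[]
Op 4: conn=8 S1=34 S2=34 S3=-6 blocked=[3]
Op 5: conn=34 S1=34 S2=34 S3=-6 blocked=[3]
Op 6: conn=16 S1=34 S2=16 S3=-6 blocked=[3]
Op 7: conn=16 S1=34 S2=16 S3=16 blocked=[]
Op 8: conn=10 S1=34 S2=16 S3=10 blocked=[]
Op 9: conn=5 S1=34 S2=16 S3=5 blocked=[]
Op 10: conn=5 S1=34 S2=16 S3=24 blocked=[]
Op 11: conn=0 S1=29 S2=16 S3=24 blocked=[1, 2, 3]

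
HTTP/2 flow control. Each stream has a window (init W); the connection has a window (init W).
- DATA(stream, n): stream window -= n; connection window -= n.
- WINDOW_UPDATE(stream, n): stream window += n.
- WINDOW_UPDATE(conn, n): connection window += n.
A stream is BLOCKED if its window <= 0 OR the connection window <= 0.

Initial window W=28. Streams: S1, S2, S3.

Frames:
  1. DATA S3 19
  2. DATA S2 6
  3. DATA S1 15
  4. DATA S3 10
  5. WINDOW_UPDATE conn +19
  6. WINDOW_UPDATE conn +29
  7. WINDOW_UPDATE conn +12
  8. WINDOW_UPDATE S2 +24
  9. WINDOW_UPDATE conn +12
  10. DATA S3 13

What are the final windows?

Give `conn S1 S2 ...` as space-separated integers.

Op 1: conn=9 S1=28 S2=28 S3=9 blocked=[]
Op 2: conn=3 S1=28 S2=22 S3=9 blocked=[]
Op 3: conn=-12 S1=13 S2=22 S3=9 blocked=[1, 2, 3]
Op 4: conn=-22 S1=13 S2=22 S3=-1 blocked=[1, 2, 3]
Op 5: conn=-3 S1=13 S2=22 S3=-1 blocked=[1, 2, 3]
Op 6: conn=26 S1=13 S2=22 S3=-1 blocked=[3]
Op 7: conn=38 S1=13 S2=22 S3=-1 blocked=[3]
Op 8: conn=38 S1=13 S2=46 S3=-1 blocked=[3]
Op 9: conn=50 S1=13 S2=46 S3=-1 blocked=[3]
Op 10: conn=37 S1=13 S2=46 S3=-14 blocked=[3]

Answer: 37 13 46 -14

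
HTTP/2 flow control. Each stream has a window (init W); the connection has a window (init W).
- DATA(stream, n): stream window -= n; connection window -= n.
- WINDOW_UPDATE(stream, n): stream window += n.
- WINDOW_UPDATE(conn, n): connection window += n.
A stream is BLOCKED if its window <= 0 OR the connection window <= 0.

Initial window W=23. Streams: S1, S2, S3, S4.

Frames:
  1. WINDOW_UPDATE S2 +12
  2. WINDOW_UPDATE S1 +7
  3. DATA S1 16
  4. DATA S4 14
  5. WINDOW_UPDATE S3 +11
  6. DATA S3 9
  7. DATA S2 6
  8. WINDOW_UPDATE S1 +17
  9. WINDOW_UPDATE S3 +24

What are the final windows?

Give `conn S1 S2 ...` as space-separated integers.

Answer: -22 31 29 49 9

Derivation:
Op 1: conn=23 S1=23 S2=35 S3=23 S4=23 blocked=[]
Op 2: conn=23 S1=30 S2=35 S3=23 S4=23 blocked=[]
Op 3: conn=7 S1=14 S2=35 S3=23 S4=23 blocked=[]
Op 4: conn=-7 S1=14 S2=35 S3=23 S4=9 blocked=[1, 2, 3, 4]
Op 5: conn=-7 S1=14 S2=35 S3=34 S4=9 blocked=[1, 2, 3, 4]
Op 6: conn=-16 S1=14 S2=35 S3=25 S4=9 blocked=[1, 2, 3, 4]
Op 7: conn=-22 S1=14 S2=29 S3=25 S4=9 blocked=[1, 2, 3, 4]
Op 8: conn=-22 S1=31 S2=29 S3=25 S4=9 blocked=[1, 2, 3, 4]
Op 9: conn=-22 S1=31 S2=29 S3=49 S4=9 blocked=[1, 2, 3, 4]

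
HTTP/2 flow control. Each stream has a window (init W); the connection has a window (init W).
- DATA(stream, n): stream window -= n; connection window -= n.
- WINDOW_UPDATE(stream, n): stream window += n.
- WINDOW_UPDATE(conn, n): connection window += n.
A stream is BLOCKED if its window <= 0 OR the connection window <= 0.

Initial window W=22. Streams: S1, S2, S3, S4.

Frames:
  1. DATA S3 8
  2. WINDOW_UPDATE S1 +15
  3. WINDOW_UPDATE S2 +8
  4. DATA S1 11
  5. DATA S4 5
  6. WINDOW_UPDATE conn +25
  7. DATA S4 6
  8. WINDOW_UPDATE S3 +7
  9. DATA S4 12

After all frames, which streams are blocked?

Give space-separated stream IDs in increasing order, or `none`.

Op 1: conn=14 S1=22 S2=22 S3=14 S4=22 blocked=[]
Op 2: conn=14 S1=37 S2=22 S3=14 S4=22 blocked=[]
Op 3: conn=14 S1=37 S2=30 S3=14 S4=22 blocked=[]
Op 4: conn=3 S1=26 S2=30 S3=14 S4=22 blocked=[]
Op 5: conn=-2 S1=26 S2=30 S3=14 S4=17 blocked=[1, 2, 3, 4]
Op 6: conn=23 S1=26 S2=30 S3=14 S4=17 blocked=[]
Op 7: conn=17 S1=26 S2=30 S3=14 S4=11 blocked=[]
Op 8: conn=17 S1=26 S2=30 S3=21 S4=11 blocked=[]
Op 9: conn=5 S1=26 S2=30 S3=21 S4=-1 blocked=[4]

Answer: S4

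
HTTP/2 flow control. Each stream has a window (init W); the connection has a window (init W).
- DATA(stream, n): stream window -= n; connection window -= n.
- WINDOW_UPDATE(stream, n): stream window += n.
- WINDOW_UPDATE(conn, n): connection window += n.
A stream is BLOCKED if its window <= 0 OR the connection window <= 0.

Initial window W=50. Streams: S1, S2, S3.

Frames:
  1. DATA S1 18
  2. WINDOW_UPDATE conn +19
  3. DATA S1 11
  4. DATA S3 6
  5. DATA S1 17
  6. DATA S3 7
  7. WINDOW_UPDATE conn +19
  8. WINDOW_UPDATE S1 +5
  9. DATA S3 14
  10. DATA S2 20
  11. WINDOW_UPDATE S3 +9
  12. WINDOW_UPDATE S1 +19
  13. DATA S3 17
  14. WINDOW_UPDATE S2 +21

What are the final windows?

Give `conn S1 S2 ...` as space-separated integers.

Answer: -22 28 51 15

Derivation:
Op 1: conn=32 S1=32 S2=50 S3=50 blocked=[]
Op 2: conn=51 S1=32 S2=50 S3=50 blocked=[]
Op 3: conn=40 S1=21 S2=50 S3=50 blocked=[]
Op 4: conn=34 S1=21 S2=50 S3=44 blocked=[]
Op 5: conn=17 S1=4 S2=50 S3=44 blocked=[]
Op 6: conn=10 S1=4 S2=50 S3=37 blocked=[]
Op 7: conn=29 S1=4 S2=50 S3=37 blocked=[]
Op 8: conn=29 S1=9 S2=50 S3=37 blocked=[]
Op 9: conn=15 S1=9 S2=50 S3=23 blocked=[]
Op 10: conn=-5 S1=9 S2=30 S3=23 blocked=[1, 2, 3]
Op 11: conn=-5 S1=9 S2=30 S3=32 blocked=[1, 2, 3]
Op 12: conn=-5 S1=28 S2=30 S3=32 blocked=[1, 2, 3]
Op 13: conn=-22 S1=28 S2=30 S3=15 blocked=[1, 2, 3]
Op 14: conn=-22 S1=28 S2=51 S3=15 blocked=[1, 2, 3]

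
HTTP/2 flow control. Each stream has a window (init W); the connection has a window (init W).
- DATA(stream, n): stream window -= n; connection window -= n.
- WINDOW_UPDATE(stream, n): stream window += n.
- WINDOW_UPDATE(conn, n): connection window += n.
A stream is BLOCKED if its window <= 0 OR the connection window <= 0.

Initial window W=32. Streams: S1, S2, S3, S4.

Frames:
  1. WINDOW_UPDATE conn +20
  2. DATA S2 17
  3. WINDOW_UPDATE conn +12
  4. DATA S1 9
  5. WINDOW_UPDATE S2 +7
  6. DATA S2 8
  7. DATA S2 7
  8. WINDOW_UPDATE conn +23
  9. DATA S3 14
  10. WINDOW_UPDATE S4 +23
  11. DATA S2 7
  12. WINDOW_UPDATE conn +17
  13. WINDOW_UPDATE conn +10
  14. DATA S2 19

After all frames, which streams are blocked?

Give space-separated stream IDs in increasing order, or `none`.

Op 1: conn=52 S1=32 S2=32 S3=32 S4=32 blocked=[]
Op 2: conn=35 S1=32 S2=15 S3=32 S4=32 blocked=[]
Op 3: conn=47 S1=32 S2=15 S3=32 S4=32 blocked=[]
Op 4: conn=38 S1=23 S2=15 S3=32 S4=32 blocked=[]
Op 5: conn=38 S1=23 S2=22 S3=32 S4=32 blocked=[]
Op 6: conn=30 S1=23 S2=14 S3=32 S4=32 blocked=[]
Op 7: conn=23 S1=23 S2=7 S3=32 S4=32 blocked=[]
Op 8: conn=46 S1=23 S2=7 S3=32 S4=32 blocked=[]
Op 9: conn=32 S1=23 S2=7 S3=18 S4=32 blocked=[]
Op 10: conn=32 S1=23 S2=7 S3=18 S4=55 blocked=[]
Op 11: conn=25 S1=23 S2=0 S3=18 S4=55 blocked=[2]
Op 12: conn=42 S1=23 S2=0 S3=18 S4=55 blocked=[2]
Op 13: conn=52 S1=23 S2=0 S3=18 S4=55 blocked=[2]
Op 14: conn=33 S1=23 S2=-19 S3=18 S4=55 blocked=[2]

Answer: S2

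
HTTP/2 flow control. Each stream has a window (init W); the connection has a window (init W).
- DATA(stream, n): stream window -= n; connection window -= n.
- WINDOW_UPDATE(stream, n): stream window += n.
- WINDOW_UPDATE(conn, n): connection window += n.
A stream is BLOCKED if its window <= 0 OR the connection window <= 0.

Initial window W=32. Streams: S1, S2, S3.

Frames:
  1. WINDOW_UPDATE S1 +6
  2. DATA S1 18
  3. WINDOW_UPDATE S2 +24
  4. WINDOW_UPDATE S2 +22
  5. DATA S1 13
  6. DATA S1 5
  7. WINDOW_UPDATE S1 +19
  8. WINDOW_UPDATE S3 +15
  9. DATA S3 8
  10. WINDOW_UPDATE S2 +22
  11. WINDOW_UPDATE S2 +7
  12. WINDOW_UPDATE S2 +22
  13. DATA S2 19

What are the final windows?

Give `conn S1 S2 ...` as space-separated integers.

Answer: -31 21 110 39

Derivation:
Op 1: conn=32 S1=38 S2=32 S3=32 blocked=[]
Op 2: conn=14 S1=20 S2=32 S3=32 blocked=[]
Op 3: conn=14 S1=20 S2=56 S3=32 blocked=[]
Op 4: conn=14 S1=20 S2=78 S3=32 blocked=[]
Op 5: conn=1 S1=7 S2=78 S3=32 blocked=[]
Op 6: conn=-4 S1=2 S2=78 S3=32 blocked=[1, 2, 3]
Op 7: conn=-4 S1=21 S2=78 S3=32 blocked=[1, 2, 3]
Op 8: conn=-4 S1=21 S2=78 S3=47 blocked=[1, 2, 3]
Op 9: conn=-12 S1=21 S2=78 S3=39 blocked=[1, 2, 3]
Op 10: conn=-12 S1=21 S2=100 S3=39 blocked=[1, 2, 3]
Op 11: conn=-12 S1=21 S2=107 S3=39 blocked=[1, 2, 3]
Op 12: conn=-12 S1=21 S2=129 S3=39 blocked=[1, 2, 3]
Op 13: conn=-31 S1=21 S2=110 S3=39 blocked=[1, 2, 3]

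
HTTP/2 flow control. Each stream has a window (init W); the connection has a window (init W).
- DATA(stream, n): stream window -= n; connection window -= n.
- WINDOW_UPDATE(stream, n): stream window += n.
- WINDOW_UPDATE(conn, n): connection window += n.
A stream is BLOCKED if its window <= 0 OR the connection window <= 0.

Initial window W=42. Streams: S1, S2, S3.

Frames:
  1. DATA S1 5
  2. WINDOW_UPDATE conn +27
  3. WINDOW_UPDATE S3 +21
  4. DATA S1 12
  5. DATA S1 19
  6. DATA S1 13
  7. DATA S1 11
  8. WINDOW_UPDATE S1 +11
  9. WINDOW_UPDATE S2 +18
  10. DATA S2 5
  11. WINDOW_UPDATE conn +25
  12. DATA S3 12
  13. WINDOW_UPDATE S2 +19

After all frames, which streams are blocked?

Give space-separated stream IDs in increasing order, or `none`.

Op 1: conn=37 S1=37 S2=42 S3=42 blocked=[]
Op 2: conn=64 S1=37 S2=42 S3=42 blocked=[]
Op 3: conn=64 S1=37 S2=42 S3=63 blocked=[]
Op 4: conn=52 S1=25 S2=42 S3=63 blocked=[]
Op 5: conn=33 S1=6 S2=42 S3=63 blocked=[]
Op 6: conn=20 S1=-7 S2=42 S3=63 blocked=[1]
Op 7: conn=9 S1=-18 S2=42 S3=63 blocked=[1]
Op 8: conn=9 S1=-7 S2=42 S3=63 blocked=[1]
Op 9: conn=9 S1=-7 S2=60 S3=63 blocked=[1]
Op 10: conn=4 S1=-7 S2=55 S3=63 blocked=[1]
Op 11: conn=29 S1=-7 S2=55 S3=63 blocked=[1]
Op 12: conn=17 S1=-7 S2=55 S3=51 blocked=[1]
Op 13: conn=17 S1=-7 S2=74 S3=51 blocked=[1]

Answer: S1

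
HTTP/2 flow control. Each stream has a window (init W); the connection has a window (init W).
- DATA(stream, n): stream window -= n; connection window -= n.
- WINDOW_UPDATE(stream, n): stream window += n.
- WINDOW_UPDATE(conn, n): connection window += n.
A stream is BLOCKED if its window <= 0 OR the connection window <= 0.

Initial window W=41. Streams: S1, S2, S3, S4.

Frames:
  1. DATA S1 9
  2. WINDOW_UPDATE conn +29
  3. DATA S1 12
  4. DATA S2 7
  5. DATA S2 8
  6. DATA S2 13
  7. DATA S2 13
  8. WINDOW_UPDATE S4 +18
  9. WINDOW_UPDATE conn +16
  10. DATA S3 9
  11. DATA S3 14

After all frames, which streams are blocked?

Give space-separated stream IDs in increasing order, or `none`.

Op 1: conn=32 S1=32 S2=41 S3=41 S4=41 blocked=[]
Op 2: conn=61 S1=32 S2=41 S3=41 S4=41 blocked=[]
Op 3: conn=49 S1=20 S2=41 S3=41 S4=41 blocked=[]
Op 4: conn=42 S1=20 S2=34 S3=41 S4=41 blocked=[]
Op 5: conn=34 S1=20 S2=26 S3=41 S4=41 blocked=[]
Op 6: conn=21 S1=20 S2=13 S3=41 S4=41 blocked=[]
Op 7: conn=8 S1=20 S2=0 S3=41 S4=41 blocked=[2]
Op 8: conn=8 S1=20 S2=0 S3=41 S4=59 blocked=[2]
Op 9: conn=24 S1=20 S2=0 S3=41 S4=59 blocked=[2]
Op 10: conn=15 S1=20 S2=0 S3=32 S4=59 blocked=[2]
Op 11: conn=1 S1=20 S2=0 S3=18 S4=59 blocked=[2]

Answer: S2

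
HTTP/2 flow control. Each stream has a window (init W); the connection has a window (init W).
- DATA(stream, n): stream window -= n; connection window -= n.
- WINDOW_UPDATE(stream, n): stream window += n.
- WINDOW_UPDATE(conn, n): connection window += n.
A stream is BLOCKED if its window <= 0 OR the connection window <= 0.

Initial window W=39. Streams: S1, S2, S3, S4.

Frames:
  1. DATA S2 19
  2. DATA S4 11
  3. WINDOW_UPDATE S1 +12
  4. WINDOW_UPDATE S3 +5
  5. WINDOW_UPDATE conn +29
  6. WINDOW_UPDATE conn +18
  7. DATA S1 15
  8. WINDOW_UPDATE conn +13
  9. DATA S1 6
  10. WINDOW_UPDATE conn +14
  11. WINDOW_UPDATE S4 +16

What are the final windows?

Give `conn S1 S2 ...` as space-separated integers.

Op 1: conn=20 S1=39 S2=20 S3=39 S4=39 blocked=[]
Op 2: conn=9 S1=39 S2=20 S3=39 S4=28 blocked=[]
Op 3: conn=9 S1=51 S2=20 S3=39 S4=28 blocked=[]
Op 4: conn=9 S1=51 S2=20 S3=44 S4=28 blocked=[]
Op 5: conn=38 S1=51 S2=20 S3=44 S4=28 blocked=[]
Op 6: conn=56 S1=51 S2=20 S3=44 S4=28 blocked=[]
Op 7: conn=41 S1=36 S2=20 S3=44 S4=28 blocked=[]
Op 8: conn=54 S1=36 S2=20 S3=44 S4=28 blocked=[]
Op 9: conn=48 S1=30 S2=20 S3=44 S4=28 blocked=[]
Op 10: conn=62 S1=30 S2=20 S3=44 S4=28 blocked=[]
Op 11: conn=62 S1=30 S2=20 S3=44 S4=44 blocked=[]

Answer: 62 30 20 44 44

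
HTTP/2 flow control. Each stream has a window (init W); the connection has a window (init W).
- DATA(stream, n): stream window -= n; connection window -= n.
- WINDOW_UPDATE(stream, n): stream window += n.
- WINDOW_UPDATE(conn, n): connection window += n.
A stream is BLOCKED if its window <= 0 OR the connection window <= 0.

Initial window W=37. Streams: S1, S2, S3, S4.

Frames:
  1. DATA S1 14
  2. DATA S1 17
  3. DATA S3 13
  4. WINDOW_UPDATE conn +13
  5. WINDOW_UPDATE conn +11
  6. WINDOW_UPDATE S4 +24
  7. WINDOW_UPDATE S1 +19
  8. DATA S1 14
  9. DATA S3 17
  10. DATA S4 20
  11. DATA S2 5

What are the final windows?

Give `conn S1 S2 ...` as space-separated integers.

Op 1: conn=23 S1=23 S2=37 S3=37 S4=37 blocked=[]
Op 2: conn=6 S1=6 S2=37 S3=37 S4=37 blocked=[]
Op 3: conn=-7 S1=6 S2=37 S3=24 S4=37 blocked=[1, 2, 3, 4]
Op 4: conn=6 S1=6 S2=37 S3=24 S4=37 blocked=[]
Op 5: conn=17 S1=6 S2=37 S3=24 S4=37 blocked=[]
Op 6: conn=17 S1=6 S2=37 S3=24 S4=61 blocked=[]
Op 7: conn=17 S1=25 S2=37 S3=24 S4=61 blocked=[]
Op 8: conn=3 S1=11 S2=37 S3=24 S4=61 blocked=[]
Op 9: conn=-14 S1=11 S2=37 S3=7 S4=61 blocked=[1, 2, 3, 4]
Op 10: conn=-34 S1=11 S2=37 S3=7 S4=41 blocked=[1, 2, 3, 4]
Op 11: conn=-39 S1=11 S2=32 S3=7 S4=41 blocked=[1, 2, 3, 4]

Answer: -39 11 32 7 41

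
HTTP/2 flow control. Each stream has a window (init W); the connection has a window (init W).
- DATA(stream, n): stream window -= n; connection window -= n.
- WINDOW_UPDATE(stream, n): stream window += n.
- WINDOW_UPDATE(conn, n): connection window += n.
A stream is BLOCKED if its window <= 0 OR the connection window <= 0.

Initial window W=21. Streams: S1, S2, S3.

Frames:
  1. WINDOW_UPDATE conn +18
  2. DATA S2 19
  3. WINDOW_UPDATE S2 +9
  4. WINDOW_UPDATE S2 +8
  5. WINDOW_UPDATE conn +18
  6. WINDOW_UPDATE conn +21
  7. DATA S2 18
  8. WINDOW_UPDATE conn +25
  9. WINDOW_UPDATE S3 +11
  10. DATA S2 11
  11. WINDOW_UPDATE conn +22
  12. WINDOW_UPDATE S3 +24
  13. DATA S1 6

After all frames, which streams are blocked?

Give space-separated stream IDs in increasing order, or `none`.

Answer: S2

Derivation:
Op 1: conn=39 S1=21 S2=21 S3=21 blocked=[]
Op 2: conn=20 S1=21 S2=2 S3=21 blocked=[]
Op 3: conn=20 S1=21 S2=11 S3=21 blocked=[]
Op 4: conn=20 S1=21 S2=19 S3=21 blocked=[]
Op 5: conn=38 S1=21 S2=19 S3=21 blocked=[]
Op 6: conn=59 S1=21 S2=19 S3=21 blocked=[]
Op 7: conn=41 S1=21 S2=1 S3=21 blocked=[]
Op 8: conn=66 S1=21 S2=1 S3=21 blocked=[]
Op 9: conn=66 S1=21 S2=1 S3=32 blocked=[]
Op 10: conn=55 S1=21 S2=-10 S3=32 blocked=[2]
Op 11: conn=77 S1=21 S2=-10 S3=32 blocked=[2]
Op 12: conn=77 S1=21 S2=-10 S3=56 blocked=[2]
Op 13: conn=71 S1=15 S2=-10 S3=56 blocked=[2]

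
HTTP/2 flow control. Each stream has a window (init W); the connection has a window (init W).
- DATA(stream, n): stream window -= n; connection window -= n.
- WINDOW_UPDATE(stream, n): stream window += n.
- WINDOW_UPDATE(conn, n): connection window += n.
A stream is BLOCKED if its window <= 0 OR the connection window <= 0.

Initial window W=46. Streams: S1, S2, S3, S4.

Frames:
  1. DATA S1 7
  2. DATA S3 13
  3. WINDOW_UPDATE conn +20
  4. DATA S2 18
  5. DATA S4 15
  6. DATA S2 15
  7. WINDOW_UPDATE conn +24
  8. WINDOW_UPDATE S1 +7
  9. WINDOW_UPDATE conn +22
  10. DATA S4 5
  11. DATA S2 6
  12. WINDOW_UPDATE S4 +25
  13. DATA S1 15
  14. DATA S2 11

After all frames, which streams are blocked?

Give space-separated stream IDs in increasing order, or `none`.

Op 1: conn=39 S1=39 S2=46 S3=46 S4=46 blocked=[]
Op 2: conn=26 S1=39 S2=46 S3=33 S4=46 blocked=[]
Op 3: conn=46 S1=39 S2=46 S3=33 S4=46 blocked=[]
Op 4: conn=28 S1=39 S2=28 S3=33 S4=46 blocked=[]
Op 5: conn=13 S1=39 S2=28 S3=33 S4=31 blocked=[]
Op 6: conn=-2 S1=39 S2=13 S3=33 S4=31 blocked=[1, 2, 3, 4]
Op 7: conn=22 S1=39 S2=13 S3=33 S4=31 blocked=[]
Op 8: conn=22 S1=46 S2=13 S3=33 S4=31 blocked=[]
Op 9: conn=44 S1=46 S2=13 S3=33 S4=31 blocked=[]
Op 10: conn=39 S1=46 S2=13 S3=33 S4=26 blocked=[]
Op 11: conn=33 S1=46 S2=7 S3=33 S4=26 blocked=[]
Op 12: conn=33 S1=46 S2=7 S3=33 S4=51 blocked=[]
Op 13: conn=18 S1=31 S2=7 S3=33 S4=51 blocked=[]
Op 14: conn=7 S1=31 S2=-4 S3=33 S4=51 blocked=[2]

Answer: S2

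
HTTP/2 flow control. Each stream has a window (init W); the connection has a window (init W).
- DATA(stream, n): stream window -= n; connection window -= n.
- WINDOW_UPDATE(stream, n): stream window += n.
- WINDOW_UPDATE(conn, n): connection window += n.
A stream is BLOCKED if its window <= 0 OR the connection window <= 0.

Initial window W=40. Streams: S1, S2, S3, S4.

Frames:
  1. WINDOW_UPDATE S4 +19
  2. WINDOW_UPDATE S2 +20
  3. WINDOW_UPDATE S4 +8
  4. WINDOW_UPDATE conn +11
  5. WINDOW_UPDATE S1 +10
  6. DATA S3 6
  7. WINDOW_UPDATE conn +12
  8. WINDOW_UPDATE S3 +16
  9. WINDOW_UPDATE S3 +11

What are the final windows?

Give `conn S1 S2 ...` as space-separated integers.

Answer: 57 50 60 61 67

Derivation:
Op 1: conn=40 S1=40 S2=40 S3=40 S4=59 blocked=[]
Op 2: conn=40 S1=40 S2=60 S3=40 S4=59 blocked=[]
Op 3: conn=40 S1=40 S2=60 S3=40 S4=67 blocked=[]
Op 4: conn=51 S1=40 S2=60 S3=40 S4=67 blocked=[]
Op 5: conn=51 S1=50 S2=60 S3=40 S4=67 blocked=[]
Op 6: conn=45 S1=50 S2=60 S3=34 S4=67 blocked=[]
Op 7: conn=57 S1=50 S2=60 S3=34 S4=67 blocked=[]
Op 8: conn=57 S1=50 S2=60 S3=50 S4=67 blocked=[]
Op 9: conn=57 S1=50 S2=60 S3=61 S4=67 blocked=[]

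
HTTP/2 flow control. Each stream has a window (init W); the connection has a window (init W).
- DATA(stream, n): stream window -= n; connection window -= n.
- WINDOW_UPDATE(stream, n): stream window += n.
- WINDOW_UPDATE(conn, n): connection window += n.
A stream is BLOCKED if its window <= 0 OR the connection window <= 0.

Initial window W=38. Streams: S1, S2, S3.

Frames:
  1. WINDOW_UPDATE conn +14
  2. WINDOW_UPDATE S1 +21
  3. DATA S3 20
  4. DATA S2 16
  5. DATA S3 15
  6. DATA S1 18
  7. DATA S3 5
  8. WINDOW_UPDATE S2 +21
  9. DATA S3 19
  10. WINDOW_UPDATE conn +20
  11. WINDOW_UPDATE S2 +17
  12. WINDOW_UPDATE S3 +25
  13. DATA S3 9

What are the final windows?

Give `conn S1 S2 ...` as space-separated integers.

Answer: -30 41 60 -5

Derivation:
Op 1: conn=52 S1=38 S2=38 S3=38 blocked=[]
Op 2: conn=52 S1=59 S2=38 S3=38 blocked=[]
Op 3: conn=32 S1=59 S2=38 S3=18 blocked=[]
Op 4: conn=16 S1=59 S2=22 S3=18 blocked=[]
Op 5: conn=1 S1=59 S2=22 S3=3 blocked=[]
Op 6: conn=-17 S1=41 S2=22 S3=3 blocked=[1, 2, 3]
Op 7: conn=-22 S1=41 S2=22 S3=-2 blocked=[1, 2, 3]
Op 8: conn=-22 S1=41 S2=43 S3=-2 blocked=[1, 2, 3]
Op 9: conn=-41 S1=41 S2=43 S3=-21 blocked=[1, 2, 3]
Op 10: conn=-21 S1=41 S2=43 S3=-21 blocked=[1, 2, 3]
Op 11: conn=-21 S1=41 S2=60 S3=-21 blocked=[1, 2, 3]
Op 12: conn=-21 S1=41 S2=60 S3=4 blocked=[1, 2, 3]
Op 13: conn=-30 S1=41 S2=60 S3=-5 blocked=[1, 2, 3]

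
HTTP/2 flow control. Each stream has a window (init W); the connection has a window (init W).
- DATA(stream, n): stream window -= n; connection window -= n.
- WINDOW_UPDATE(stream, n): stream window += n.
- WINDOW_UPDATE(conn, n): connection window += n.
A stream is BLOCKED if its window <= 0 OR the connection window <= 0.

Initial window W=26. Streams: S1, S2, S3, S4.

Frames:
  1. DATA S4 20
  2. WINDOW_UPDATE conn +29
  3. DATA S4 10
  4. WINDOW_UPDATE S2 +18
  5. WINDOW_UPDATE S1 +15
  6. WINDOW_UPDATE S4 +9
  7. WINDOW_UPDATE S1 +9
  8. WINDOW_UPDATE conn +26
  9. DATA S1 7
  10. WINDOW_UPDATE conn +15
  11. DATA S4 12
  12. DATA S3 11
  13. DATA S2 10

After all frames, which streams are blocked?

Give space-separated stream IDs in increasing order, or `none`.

Op 1: conn=6 S1=26 S2=26 S3=26 S4=6 blocked=[]
Op 2: conn=35 S1=26 S2=26 S3=26 S4=6 blocked=[]
Op 3: conn=25 S1=26 S2=26 S3=26 S4=-4 blocked=[4]
Op 4: conn=25 S1=26 S2=44 S3=26 S4=-4 blocked=[4]
Op 5: conn=25 S1=41 S2=44 S3=26 S4=-4 blocked=[4]
Op 6: conn=25 S1=41 S2=44 S3=26 S4=5 blocked=[]
Op 7: conn=25 S1=50 S2=44 S3=26 S4=5 blocked=[]
Op 8: conn=51 S1=50 S2=44 S3=26 S4=5 blocked=[]
Op 9: conn=44 S1=43 S2=44 S3=26 S4=5 blocked=[]
Op 10: conn=59 S1=43 S2=44 S3=26 S4=5 blocked=[]
Op 11: conn=47 S1=43 S2=44 S3=26 S4=-7 blocked=[4]
Op 12: conn=36 S1=43 S2=44 S3=15 S4=-7 blocked=[4]
Op 13: conn=26 S1=43 S2=34 S3=15 S4=-7 blocked=[4]

Answer: S4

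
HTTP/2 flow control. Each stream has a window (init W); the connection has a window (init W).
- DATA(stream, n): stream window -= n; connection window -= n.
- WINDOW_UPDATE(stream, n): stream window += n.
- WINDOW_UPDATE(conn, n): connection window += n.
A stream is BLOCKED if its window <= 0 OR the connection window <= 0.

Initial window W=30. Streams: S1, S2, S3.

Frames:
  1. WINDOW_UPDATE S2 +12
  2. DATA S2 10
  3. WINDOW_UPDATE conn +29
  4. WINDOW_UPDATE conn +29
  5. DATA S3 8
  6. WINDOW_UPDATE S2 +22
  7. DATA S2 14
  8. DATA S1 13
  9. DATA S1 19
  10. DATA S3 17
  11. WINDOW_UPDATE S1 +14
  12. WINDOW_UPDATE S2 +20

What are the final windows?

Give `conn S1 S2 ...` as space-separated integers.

Op 1: conn=30 S1=30 S2=42 S3=30 blocked=[]
Op 2: conn=20 S1=30 S2=32 S3=30 blocked=[]
Op 3: conn=49 S1=30 S2=32 S3=30 blocked=[]
Op 4: conn=78 S1=30 S2=32 S3=30 blocked=[]
Op 5: conn=70 S1=30 S2=32 S3=22 blocked=[]
Op 6: conn=70 S1=30 S2=54 S3=22 blocked=[]
Op 7: conn=56 S1=30 S2=40 S3=22 blocked=[]
Op 8: conn=43 S1=17 S2=40 S3=22 blocked=[]
Op 9: conn=24 S1=-2 S2=40 S3=22 blocked=[1]
Op 10: conn=7 S1=-2 S2=40 S3=5 blocked=[1]
Op 11: conn=7 S1=12 S2=40 S3=5 blocked=[]
Op 12: conn=7 S1=12 S2=60 S3=5 blocked=[]

Answer: 7 12 60 5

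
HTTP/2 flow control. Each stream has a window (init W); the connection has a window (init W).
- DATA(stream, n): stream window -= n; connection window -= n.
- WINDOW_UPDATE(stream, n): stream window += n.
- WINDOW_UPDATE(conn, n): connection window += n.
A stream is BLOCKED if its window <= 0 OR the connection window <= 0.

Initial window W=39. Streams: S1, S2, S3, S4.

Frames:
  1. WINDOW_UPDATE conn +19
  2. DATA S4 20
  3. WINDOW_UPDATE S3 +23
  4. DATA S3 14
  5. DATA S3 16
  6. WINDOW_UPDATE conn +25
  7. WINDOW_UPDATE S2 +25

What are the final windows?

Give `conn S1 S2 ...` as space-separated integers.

Answer: 33 39 64 32 19

Derivation:
Op 1: conn=58 S1=39 S2=39 S3=39 S4=39 blocked=[]
Op 2: conn=38 S1=39 S2=39 S3=39 S4=19 blocked=[]
Op 3: conn=38 S1=39 S2=39 S3=62 S4=19 blocked=[]
Op 4: conn=24 S1=39 S2=39 S3=48 S4=19 blocked=[]
Op 5: conn=8 S1=39 S2=39 S3=32 S4=19 blocked=[]
Op 6: conn=33 S1=39 S2=39 S3=32 S4=19 blocked=[]
Op 7: conn=33 S1=39 S2=64 S3=32 S4=19 blocked=[]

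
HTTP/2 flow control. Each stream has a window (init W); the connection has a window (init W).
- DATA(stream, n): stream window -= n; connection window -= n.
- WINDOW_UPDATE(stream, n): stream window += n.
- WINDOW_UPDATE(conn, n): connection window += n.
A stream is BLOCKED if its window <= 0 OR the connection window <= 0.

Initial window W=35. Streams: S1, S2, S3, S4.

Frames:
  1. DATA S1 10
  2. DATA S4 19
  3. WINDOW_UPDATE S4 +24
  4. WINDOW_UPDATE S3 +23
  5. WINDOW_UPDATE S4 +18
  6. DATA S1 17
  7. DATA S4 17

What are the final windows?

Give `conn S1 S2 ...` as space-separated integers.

Op 1: conn=25 S1=25 S2=35 S3=35 S4=35 blocked=[]
Op 2: conn=6 S1=25 S2=35 S3=35 S4=16 blocked=[]
Op 3: conn=6 S1=25 S2=35 S3=35 S4=40 blocked=[]
Op 4: conn=6 S1=25 S2=35 S3=58 S4=40 blocked=[]
Op 5: conn=6 S1=25 S2=35 S3=58 S4=58 blocked=[]
Op 6: conn=-11 S1=8 S2=35 S3=58 S4=58 blocked=[1, 2, 3, 4]
Op 7: conn=-28 S1=8 S2=35 S3=58 S4=41 blocked=[1, 2, 3, 4]

Answer: -28 8 35 58 41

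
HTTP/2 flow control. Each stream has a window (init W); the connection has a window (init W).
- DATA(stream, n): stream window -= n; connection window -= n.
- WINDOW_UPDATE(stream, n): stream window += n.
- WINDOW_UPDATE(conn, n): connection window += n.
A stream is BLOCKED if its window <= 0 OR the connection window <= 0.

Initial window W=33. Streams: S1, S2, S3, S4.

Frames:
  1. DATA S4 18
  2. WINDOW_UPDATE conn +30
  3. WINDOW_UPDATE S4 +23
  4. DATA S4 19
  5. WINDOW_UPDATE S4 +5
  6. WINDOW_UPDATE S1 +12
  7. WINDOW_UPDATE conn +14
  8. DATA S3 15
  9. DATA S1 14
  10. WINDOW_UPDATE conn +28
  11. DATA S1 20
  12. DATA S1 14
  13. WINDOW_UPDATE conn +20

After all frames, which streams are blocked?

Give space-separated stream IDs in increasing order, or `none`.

Answer: S1

Derivation:
Op 1: conn=15 S1=33 S2=33 S3=33 S4=15 blocked=[]
Op 2: conn=45 S1=33 S2=33 S3=33 S4=15 blocked=[]
Op 3: conn=45 S1=33 S2=33 S3=33 S4=38 blocked=[]
Op 4: conn=26 S1=33 S2=33 S3=33 S4=19 blocked=[]
Op 5: conn=26 S1=33 S2=33 S3=33 S4=24 blocked=[]
Op 6: conn=26 S1=45 S2=33 S3=33 S4=24 blocked=[]
Op 7: conn=40 S1=45 S2=33 S3=33 S4=24 blocked=[]
Op 8: conn=25 S1=45 S2=33 S3=18 S4=24 blocked=[]
Op 9: conn=11 S1=31 S2=33 S3=18 S4=24 blocked=[]
Op 10: conn=39 S1=31 S2=33 S3=18 S4=24 blocked=[]
Op 11: conn=19 S1=11 S2=33 S3=18 S4=24 blocked=[]
Op 12: conn=5 S1=-3 S2=33 S3=18 S4=24 blocked=[1]
Op 13: conn=25 S1=-3 S2=33 S3=18 S4=24 blocked=[1]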